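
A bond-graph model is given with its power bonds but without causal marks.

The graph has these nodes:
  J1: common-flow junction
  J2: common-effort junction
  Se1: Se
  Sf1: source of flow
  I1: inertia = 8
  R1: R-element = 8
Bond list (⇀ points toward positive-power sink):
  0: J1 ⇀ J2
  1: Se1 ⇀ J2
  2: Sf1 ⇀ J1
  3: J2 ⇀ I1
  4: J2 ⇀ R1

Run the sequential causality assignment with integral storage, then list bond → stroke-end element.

b0 stroke at J1
b1 stroke at J2
b2 stroke at Sf1
b3 stroke at I1
b4 stroke at R1

β1 →J2  (Se1 fixes effort; stroke away)
β2 →Sf1  (Sf1 (Sf) sets flow on bond)
β0 →J1  (J1 flow already set via bond 2)
β3 →I1  (common-e at J2 fixed by 1)
β4 →R1  (J2: bond 1 brought effort, rest push out)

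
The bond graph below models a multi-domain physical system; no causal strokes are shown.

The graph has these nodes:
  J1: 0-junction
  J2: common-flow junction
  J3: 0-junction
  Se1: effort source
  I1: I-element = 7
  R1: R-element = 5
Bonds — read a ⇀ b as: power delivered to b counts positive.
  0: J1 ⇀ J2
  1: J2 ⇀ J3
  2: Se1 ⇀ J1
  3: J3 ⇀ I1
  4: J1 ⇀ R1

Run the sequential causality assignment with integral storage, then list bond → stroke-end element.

bond 0 |J2
bond 1 |J3
bond 2 |J1
bond 3 |I1
bond 4 |R1

bond 2 →J1  (Se1: effort source, stroke at far end)
bond 0 →J2  (J1: bond 2 brought effort, rest push out)
bond 4 →R1  (J1 effort already set via bond 2)
bond 1 →J3  (J2 needs exactly one f-in)
bond 3 →I1  (common-e at J3 fixed by 1)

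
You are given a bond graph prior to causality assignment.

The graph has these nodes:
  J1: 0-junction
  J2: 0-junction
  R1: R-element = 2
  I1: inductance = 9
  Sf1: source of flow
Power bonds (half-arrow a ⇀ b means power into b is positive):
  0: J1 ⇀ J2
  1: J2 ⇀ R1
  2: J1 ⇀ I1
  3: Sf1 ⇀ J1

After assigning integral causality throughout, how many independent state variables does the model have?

β3 →Sf1  (Sf1: flow source, stroke at near end)
β2 →I1  (I1 outputs flow p/I1)
β0 →J1  (J1: last free bond brings effort in)
β1 →J2  (J2: last free bond brings effort in)

1  (I1 all integral)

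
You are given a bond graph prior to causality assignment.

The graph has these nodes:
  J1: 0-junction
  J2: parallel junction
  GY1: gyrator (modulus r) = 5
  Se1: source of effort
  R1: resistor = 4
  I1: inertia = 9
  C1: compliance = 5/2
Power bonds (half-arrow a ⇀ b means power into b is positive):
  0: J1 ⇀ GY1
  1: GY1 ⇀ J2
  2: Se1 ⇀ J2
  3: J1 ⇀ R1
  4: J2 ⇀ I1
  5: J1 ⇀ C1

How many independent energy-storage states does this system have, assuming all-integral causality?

b2 stroke at J2  (source Se1 imposes e)
b1 stroke at GY1  (J2 effort already set via bond 2)
b4 stroke at I1  (0-jn J2 has e-setter on 2)
b0 stroke at GY1  (GY1: gyrator matches bond 1)
b5 stroke at J1  (C1 outputs effort q/C1)
b3 stroke at R1  (J1: bond 5 brought effort, rest push out)

2  (C1, I1 all integral)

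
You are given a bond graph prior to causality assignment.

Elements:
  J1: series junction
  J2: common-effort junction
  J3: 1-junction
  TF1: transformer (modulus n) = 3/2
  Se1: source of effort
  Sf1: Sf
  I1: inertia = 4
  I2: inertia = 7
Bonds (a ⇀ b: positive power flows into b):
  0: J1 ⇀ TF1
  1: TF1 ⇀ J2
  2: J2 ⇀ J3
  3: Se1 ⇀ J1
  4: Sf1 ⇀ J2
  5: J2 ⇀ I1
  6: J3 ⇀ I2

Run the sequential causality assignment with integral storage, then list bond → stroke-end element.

bond 0 →TF1
bond 1 →J2
bond 2 →J3
bond 3 →J1
bond 4 →Sf1
bond 5 →I1
bond 6 →I2

#3 stroke→J1  (Se1: effort source, stroke at far end)
#4 stroke→Sf1  (Sf1 fixes flow; stroke at Sf1)
#0 stroke→TF1  (only one flow-in slot at J1)
#1 stroke→J2  (TF TF1: opposite of bond 0)
#2 stroke→J3  (common-e at J2 fixed by 1)
#5 stroke→I1  (J2: bond 1 brought effort, rest push out)
#6 stroke→I2  (only one flow-in slot at J3)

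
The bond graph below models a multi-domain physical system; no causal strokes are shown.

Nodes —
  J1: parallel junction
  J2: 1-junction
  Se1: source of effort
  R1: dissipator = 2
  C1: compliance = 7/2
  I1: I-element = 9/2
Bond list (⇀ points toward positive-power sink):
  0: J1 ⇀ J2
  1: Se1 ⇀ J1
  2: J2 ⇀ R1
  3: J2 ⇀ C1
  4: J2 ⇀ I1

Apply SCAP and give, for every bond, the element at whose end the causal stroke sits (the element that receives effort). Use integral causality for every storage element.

β0 stroke→J2
β1 stroke→J1
β2 stroke→J2
β3 stroke→J2
β4 stroke→I1

bond 1 →J1  (Se1 (Se) sets effort on bond)
bond 0 →J2  (0-jn J1 has e-setter on 1)
bond 3 →J2  (C1: C, integral causality)
bond 4 →I1  (I1 outputs flow p/I1)
bond 2 →J2  (J2: bond 4 brought flow, rest push out)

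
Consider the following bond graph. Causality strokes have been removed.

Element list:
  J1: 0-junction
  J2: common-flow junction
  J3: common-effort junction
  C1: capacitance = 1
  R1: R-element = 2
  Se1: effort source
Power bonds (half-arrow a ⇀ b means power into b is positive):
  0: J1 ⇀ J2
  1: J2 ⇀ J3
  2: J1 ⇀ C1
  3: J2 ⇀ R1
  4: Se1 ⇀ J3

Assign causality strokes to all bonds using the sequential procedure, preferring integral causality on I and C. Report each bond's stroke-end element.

#0 stroke→J2
#1 stroke→J2
#2 stroke→J1
#3 stroke→R1
#4 stroke→J3

b4 |J3  (source Se1 imposes e)
b1 |J2  (common-e at J3 fixed by 4)
b2 |J1  (C1 integral (e out))
b0 |J2  (J1: bond 2 brought effort, rest push out)
b3 |R1  (only one flow-in slot at J2)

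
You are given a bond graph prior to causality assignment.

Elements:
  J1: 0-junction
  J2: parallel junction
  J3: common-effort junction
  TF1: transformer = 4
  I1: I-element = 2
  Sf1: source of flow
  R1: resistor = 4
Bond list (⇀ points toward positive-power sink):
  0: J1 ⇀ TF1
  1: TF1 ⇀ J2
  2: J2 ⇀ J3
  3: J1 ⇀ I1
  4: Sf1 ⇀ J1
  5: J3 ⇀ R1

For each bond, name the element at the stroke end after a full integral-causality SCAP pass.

bond 4 stroke at Sf1  (Sf1: flow source, stroke at near end)
bond 3 stroke at I1  (I1 integral (f out))
bond 0 stroke at J1  (only one effort-in slot at J1)
bond 1 stroke at TF1  (TF TF1: opposite of bond 0)
bond 2 stroke at J2  (closing 0-jn rule on J2)
bond 5 stroke at J3  (only one effort-in slot at J3)

b0 stroke→J1
b1 stroke→TF1
b2 stroke→J2
b3 stroke→I1
b4 stroke→Sf1
b5 stroke→J3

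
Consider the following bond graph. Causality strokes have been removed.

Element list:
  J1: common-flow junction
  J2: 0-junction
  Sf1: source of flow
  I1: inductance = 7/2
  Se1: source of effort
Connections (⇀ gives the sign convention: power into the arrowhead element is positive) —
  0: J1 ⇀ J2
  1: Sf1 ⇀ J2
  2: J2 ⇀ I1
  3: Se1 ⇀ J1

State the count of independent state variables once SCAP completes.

b1 |Sf1  (Sf1 (Sf) sets flow on bond)
b3 |J1  (Se1 fixes effort; stroke away)
b0 |J2  (J1 needs exactly one f-in)
b2 |I1  (common-e at J2 fixed by 0)

1  (I1 all integral)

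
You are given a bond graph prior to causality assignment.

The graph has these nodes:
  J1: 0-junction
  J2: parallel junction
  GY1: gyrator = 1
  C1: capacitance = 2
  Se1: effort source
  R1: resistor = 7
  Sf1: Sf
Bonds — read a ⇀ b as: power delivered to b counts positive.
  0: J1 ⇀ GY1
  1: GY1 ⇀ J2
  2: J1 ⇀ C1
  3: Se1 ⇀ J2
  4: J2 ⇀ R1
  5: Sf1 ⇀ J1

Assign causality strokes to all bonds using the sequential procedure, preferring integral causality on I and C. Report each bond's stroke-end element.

β0 stroke→GY1
β1 stroke→GY1
β2 stroke→J1
β3 stroke→J2
β4 stroke→R1
β5 stroke→Sf1

b3 stroke at J2  (Se1: effort source, stroke at far end)
b5 stroke at Sf1  (Sf1 fixes flow; stroke at Sf1)
b1 stroke at GY1  (J2 effort already set via bond 3)
b4 stroke at R1  (J2 effort already set via bond 3)
b0 stroke at GY1  (GY GY1: same side as bond 1)
b2 stroke at J1  (J1: last free bond brings effort in)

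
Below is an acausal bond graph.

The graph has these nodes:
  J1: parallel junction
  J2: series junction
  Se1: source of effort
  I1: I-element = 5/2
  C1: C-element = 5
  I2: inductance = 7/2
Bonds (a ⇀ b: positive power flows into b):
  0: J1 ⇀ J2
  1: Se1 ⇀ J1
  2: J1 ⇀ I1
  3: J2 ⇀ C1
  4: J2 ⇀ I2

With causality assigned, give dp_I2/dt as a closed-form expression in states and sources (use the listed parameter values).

bond 1 →J1  (Se1: effort source, stroke at far end)
bond 0 →J2  (J1 effort already set via bond 1)
bond 2 →I1  (common-e at J1 fixed by 1)
bond 3 →J2  (C1: C, integral causality)
bond 4 →I2  (closing 1-jn rule on J2)

dp_I2/dt = E_Se1 - q_C1/5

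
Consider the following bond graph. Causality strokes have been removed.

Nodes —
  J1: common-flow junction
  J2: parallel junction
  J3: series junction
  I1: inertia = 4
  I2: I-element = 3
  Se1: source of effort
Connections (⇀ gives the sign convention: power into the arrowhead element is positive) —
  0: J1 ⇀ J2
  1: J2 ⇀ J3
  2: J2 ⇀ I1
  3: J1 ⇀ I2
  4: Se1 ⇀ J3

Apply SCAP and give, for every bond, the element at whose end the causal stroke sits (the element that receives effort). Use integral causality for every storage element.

bond 4 |J3  (source Se1 imposes e)
bond 1 |J2  (only one flow-in slot at J3)
bond 0 |J1  (common-e at J2 fixed by 1)
bond 2 |I1  (J2: bond 1 brought effort, rest push out)
bond 3 |I2  (only one flow-in slot at J1)

bond 0 stroke at J1
bond 1 stroke at J2
bond 2 stroke at I1
bond 3 stroke at I2
bond 4 stroke at J3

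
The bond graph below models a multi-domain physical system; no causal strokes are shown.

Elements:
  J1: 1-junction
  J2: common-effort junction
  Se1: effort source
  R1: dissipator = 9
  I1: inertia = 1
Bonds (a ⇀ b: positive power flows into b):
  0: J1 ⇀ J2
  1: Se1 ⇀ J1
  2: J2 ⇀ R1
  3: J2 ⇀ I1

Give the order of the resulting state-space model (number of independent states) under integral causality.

1  (I1 all integral)

bond 1 stroke→J1  (Se1 (Se) sets effort on bond)
bond 0 stroke→J2  (J1: last free bond brings flow in)
bond 2 stroke→R1  (J2 effort already set via bond 0)
bond 3 stroke→I1  (common-e at J2 fixed by 0)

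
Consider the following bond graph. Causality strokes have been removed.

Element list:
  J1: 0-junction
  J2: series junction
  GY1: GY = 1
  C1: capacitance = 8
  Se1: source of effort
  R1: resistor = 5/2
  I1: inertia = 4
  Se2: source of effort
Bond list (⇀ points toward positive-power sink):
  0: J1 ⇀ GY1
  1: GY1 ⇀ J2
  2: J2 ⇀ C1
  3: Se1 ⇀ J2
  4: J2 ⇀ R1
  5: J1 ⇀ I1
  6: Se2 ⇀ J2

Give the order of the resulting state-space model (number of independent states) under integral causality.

b3 →J2  (source Se1 imposes e)
b6 →J2  (Se2: effort source, stroke at far end)
b2 →J2  (C1 integral (e out))
b5 →I1  (I1: I, integral causality)
b0 →J1  (only one effort-in slot at J1)
b1 →J2  (GY1: gyrator matches bond 0)
b4 →R1  (only one flow-in slot at J2)

2  (C1, I1 all integral)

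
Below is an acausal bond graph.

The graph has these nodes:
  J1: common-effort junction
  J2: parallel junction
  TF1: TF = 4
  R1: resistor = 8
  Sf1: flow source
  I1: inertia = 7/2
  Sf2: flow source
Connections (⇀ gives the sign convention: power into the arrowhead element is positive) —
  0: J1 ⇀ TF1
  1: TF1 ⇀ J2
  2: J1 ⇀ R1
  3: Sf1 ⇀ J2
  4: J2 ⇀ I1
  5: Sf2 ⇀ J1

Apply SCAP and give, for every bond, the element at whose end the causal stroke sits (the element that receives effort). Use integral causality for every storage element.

b0 stroke at TF1
b1 stroke at J2
b2 stroke at J1
b3 stroke at Sf1
b4 stroke at I1
b5 stroke at Sf2

#3 stroke→Sf1  (Sf1 fixes flow; stroke at Sf1)
#5 stroke→Sf2  (Sf2 (Sf) sets flow on bond)
#4 stroke→I1  (prefer integral on I1)
#1 stroke→J2  (J2: last free bond brings effort in)
#0 stroke→TF1  (through TF1, causality passes straight; one stroke at TF1)
#2 stroke→J1  (only one effort-in slot at J1)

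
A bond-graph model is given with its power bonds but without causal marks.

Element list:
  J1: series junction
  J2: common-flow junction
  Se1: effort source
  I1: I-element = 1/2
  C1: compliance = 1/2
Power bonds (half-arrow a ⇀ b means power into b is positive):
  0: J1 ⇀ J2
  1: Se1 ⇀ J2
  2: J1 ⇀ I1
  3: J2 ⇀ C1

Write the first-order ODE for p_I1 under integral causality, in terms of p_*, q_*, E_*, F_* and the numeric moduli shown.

b1 →J2  (Se1 (Se) sets effort on bond)
b2 →I1  (I1: I, integral causality)
b0 →J1  (1-jn J1 has f-setter on 2)
b3 →J2  (1-jn J2 has f-setter on 0)

dp_I1/dt = E_Se1 - 2*q_C1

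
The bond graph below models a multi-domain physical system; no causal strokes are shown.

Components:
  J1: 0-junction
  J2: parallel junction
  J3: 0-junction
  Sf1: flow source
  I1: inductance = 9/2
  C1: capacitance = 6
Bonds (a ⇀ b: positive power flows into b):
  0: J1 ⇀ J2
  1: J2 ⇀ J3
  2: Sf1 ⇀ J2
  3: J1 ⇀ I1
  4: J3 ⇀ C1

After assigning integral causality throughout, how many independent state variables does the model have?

β2 stroke→Sf1  (Sf1 fixes flow; stroke at Sf1)
β3 stroke→I1  (prefer integral on I1)
β0 stroke→J1  (J1 needs exactly one e-in)
β1 stroke→J2  (only one effort-in slot at J2)
β4 stroke→J3  (J3: last free bond brings effort in)

2  (C1, I1 all integral)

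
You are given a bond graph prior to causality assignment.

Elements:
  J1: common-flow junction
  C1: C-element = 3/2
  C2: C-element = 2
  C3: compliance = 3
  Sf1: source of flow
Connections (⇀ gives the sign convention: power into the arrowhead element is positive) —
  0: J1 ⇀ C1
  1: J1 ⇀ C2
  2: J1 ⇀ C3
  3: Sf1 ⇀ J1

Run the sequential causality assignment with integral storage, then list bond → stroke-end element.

bond 0 stroke→J1
bond 1 stroke→J1
bond 2 stroke→J1
bond 3 stroke→Sf1

β3 |Sf1  (Sf1: flow source, stroke at near end)
β0 |J1  (J1 flow already set via bond 3)
β1 |J1  (common-f at J1 fixed by 3)
β2 |J1  (1-jn J1 has f-setter on 3)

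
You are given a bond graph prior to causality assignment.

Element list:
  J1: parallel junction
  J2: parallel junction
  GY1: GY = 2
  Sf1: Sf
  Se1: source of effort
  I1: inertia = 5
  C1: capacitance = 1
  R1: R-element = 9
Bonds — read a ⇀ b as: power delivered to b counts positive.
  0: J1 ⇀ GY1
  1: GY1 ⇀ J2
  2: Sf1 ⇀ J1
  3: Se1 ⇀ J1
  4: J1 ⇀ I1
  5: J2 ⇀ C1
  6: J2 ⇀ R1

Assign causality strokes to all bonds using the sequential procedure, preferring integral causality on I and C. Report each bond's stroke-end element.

bond 2 stroke→Sf1  (source Sf1 imposes f)
bond 3 stroke→J1  (source Se1 imposes e)
bond 0 stroke→GY1  (common-e at J1 fixed by 3)
bond 4 stroke→I1  (0-jn J1 has e-setter on 3)
bond 1 stroke→GY1  (through GY1, causality inverts; strokes same side of GY1)
bond 5 stroke→J2  (prefer integral on C1)
bond 6 stroke→R1  (0-jn J2 has e-setter on 5)

β0 stroke→GY1
β1 stroke→GY1
β2 stroke→Sf1
β3 stroke→J1
β4 stroke→I1
β5 stroke→J2
β6 stroke→R1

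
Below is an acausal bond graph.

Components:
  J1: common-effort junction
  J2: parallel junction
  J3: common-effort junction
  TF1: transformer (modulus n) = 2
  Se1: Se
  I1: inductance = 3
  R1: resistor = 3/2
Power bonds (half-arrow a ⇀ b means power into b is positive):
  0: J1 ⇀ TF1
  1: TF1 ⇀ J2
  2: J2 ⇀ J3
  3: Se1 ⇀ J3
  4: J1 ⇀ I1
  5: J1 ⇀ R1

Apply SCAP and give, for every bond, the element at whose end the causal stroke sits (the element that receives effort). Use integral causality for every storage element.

#3 stroke→J3  (source Se1 imposes e)
#2 stroke→J2  (J3 effort already set via bond 3)
#1 stroke→TF1  (J2 effort already set via bond 2)
#0 stroke→J1  (through TF1, causality passes straight; one stroke at TF1)
#4 stroke→I1  (0-jn J1 has e-setter on 0)
#5 stroke→R1  (common-e at J1 fixed by 0)

bond 0 stroke at J1
bond 1 stroke at TF1
bond 2 stroke at J2
bond 3 stroke at J3
bond 4 stroke at I1
bond 5 stroke at R1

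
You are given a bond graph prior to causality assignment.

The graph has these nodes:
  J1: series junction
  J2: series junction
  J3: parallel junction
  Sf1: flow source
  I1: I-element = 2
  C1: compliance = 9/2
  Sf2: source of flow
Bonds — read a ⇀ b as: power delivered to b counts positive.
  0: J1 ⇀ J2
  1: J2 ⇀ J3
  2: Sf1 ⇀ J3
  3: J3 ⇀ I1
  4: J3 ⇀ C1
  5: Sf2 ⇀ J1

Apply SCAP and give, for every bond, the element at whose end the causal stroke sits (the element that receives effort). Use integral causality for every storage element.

#0 →J1
#1 →J2
#2 →Sf1
#3 →I1
#4 →J3
#5 →Sf2

β2 →Sf1  (Sf1: flow source, stroke at near end)
β5 →Sf2  (source Sf2 imposes f)
β0 →J1  (1-jn J1 has f-setter on 5)
β1 →J2  (1-jn J2 has f-setter on 0)
β3 →I1  (I1: I, integral causality)
β4 →J3  (J3 needs exactly one e-in)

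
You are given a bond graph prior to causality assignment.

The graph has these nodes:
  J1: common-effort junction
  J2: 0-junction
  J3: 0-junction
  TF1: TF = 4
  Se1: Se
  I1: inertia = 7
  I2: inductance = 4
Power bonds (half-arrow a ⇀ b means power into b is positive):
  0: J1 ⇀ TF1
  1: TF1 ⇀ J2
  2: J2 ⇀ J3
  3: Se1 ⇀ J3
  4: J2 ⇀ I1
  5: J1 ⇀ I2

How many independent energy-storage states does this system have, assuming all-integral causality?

2  (I1, I2 all integral)

b3 stroke at J3  (Se1: effort source, stroke at far end)
b2 stroke at J2  (J3: bond 3 brought effort, rest push out)
b1 stroke at TF1  (0-jn J2 has e-setter on 2)
b4 stroke at I1  (common-e at J2 fixed by 2)
b0 stroke at J1  (TF1 one-in-one-out from 1)
b5 stroke at I2  (0-jn J1 has e-setter on 0)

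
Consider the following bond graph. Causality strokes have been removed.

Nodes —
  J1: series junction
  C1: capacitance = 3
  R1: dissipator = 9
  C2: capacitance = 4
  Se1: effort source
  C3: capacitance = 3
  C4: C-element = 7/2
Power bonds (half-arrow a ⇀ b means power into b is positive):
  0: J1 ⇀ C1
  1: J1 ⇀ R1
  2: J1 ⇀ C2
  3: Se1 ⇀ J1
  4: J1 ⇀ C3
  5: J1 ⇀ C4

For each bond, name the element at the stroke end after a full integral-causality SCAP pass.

#3 |J1  (Se1 fixes effort; stroke away)
#0 |J1  (C1 integral (e out))
#2 |J1  (C2 integral (e out))
#4 |J1  (C3: C, integral causality)
#5 |J1  (C4 outputs effort q/C4)
#1 |R1  (closing 1-jn rule on J1)

bond 0 stroke→J1
bond 1 stroke→R1
bond 2 stroke→J1
bond 3 stroke→J1
bond 4 stroke→J1
bond 5 stroke→J1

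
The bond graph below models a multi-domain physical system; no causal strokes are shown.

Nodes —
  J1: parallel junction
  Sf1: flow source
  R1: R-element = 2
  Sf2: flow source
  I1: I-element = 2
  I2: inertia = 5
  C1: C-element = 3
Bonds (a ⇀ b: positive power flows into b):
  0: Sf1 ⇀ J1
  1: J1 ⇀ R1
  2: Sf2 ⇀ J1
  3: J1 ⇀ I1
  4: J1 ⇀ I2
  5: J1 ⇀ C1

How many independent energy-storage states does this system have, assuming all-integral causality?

b0 |Sf1  (Sf1 (Sf) sets flow on bond)
b2 |Sf2  (Sf2 (Sf) sets flow on bond)
b3 |I1  (prefer integral on I1)
b4 |I2  (I2 integral (f out))
b5 |J1  (C1: C, integral causality)
b1 |R1  (0-jn J1 has e-setter on 5)

3  (C1, I1, I2 all integral)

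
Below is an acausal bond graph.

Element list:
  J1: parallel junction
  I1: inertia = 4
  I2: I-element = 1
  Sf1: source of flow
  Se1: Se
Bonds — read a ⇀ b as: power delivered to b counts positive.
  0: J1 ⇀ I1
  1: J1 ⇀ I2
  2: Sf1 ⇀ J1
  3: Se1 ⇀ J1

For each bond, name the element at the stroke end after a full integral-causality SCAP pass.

bond 2 stroke at Sf1  (Sf1 fixes flow; stroke at Sf1)
bond 3 stroke at J1  (source Se1 imposes e)
bond 0 stroke at I1  (0-jn J1 has e-setter on 3)
bond 1 stroke at I2  (J1 effort already set via bond 3)

bond 0 stroke at I1
bond 1 stroke at I2
bond 2 stroke at Sf1
bond 3 stroke at J1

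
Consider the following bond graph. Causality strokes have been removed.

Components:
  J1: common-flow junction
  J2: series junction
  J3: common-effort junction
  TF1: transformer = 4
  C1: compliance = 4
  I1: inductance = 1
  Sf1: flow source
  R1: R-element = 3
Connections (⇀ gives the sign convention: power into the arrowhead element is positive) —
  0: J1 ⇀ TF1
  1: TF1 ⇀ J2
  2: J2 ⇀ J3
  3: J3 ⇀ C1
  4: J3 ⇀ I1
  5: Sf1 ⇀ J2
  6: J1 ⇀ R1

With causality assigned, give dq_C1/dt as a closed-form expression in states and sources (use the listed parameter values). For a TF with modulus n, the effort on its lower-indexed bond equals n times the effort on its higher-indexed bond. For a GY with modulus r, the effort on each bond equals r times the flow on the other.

dq_C1/dt = F_Sf1 - p_I1

#5 stroke at Sf1  (Sf1: flow source, stroke at near end)
#1 stroke at J2  (1-jn J2 has f-setter on 5)
#2 stroke at J2  (J2 flow already set via bond 5)
#0 stroke at TF1  (through TF1, causality passes straight; one stroke at TF1)
#6 stroke at J1  (J1 flow already set via bond 0)
#3 stroke at J3  (C1 outputs effort q/C1)
#4 stroke at I1  (0-jn J3 has e-setter on 3)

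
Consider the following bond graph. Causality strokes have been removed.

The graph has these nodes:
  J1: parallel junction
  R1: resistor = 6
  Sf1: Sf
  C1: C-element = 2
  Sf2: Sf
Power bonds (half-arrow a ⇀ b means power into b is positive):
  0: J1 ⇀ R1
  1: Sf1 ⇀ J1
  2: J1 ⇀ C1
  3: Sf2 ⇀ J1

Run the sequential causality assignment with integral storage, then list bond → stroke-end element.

#1 stroke at Sf1  (Sf1: flow source, stroke at near end)
#3 stroke at Sf2  (Sf2: flow source, stroke at near end)
#2 stroke at J1  (C1 integral (e out))
#0 stroke at R1  (common-e at J1 fixed by 2)

b0 stroke at R1
b1 stroke at Sf1
b2 stroke at J1
b3 stroke at Sf2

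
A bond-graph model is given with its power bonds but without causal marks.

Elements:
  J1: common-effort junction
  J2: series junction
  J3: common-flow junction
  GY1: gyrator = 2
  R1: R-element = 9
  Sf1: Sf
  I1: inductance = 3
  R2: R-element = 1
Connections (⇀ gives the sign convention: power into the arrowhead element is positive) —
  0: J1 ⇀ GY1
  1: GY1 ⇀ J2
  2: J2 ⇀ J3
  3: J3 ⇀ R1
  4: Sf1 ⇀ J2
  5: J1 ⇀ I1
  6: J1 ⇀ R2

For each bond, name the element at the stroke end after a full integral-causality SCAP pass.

#0 →J1
#1 →J2
#2 →J2
#3 →J3
#4 →Sf1
#5 →I1
#6 →R2

b4 stroke→Sf1  (Sf1: flow source, stroke at near end)
b1 stroke→J2  (1-jn J2 has f-setter on 4)
b2 stroke→J2  (J2: bond 4 brought flow, rest push out)
b3 stroke→J3  (common-f at J3 fixed by 2)
b0 stroke→J1  (GY1 both-in/both-out from 1)
b5 stroke→I1  (0-jn J1 has e-setter on 0)
b6 stroke→R2  (0-jn J1 has e-setter on 0)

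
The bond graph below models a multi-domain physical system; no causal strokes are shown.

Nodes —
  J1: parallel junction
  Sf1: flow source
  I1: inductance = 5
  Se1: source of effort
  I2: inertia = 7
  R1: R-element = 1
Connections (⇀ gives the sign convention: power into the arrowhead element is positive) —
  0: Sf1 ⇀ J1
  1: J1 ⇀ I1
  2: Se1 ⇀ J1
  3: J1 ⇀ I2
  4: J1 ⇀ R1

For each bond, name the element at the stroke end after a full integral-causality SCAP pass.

b0 stroke→Sf1  (Sf1 fixes flow; stroke at Sf1)
b2 stroke→J1  (Se1 fixes effort; stroke away)
b1 stroke→I1  (J1 effort already set via bond 2)
b3 stroke→I2  (J1 effort already set via bond 2)
b4 stroke→R1  (J1 effort already set via bond 2)

b0 →Sf1
b1 →I1
b2 →J1
b3 →I2
b4 →R1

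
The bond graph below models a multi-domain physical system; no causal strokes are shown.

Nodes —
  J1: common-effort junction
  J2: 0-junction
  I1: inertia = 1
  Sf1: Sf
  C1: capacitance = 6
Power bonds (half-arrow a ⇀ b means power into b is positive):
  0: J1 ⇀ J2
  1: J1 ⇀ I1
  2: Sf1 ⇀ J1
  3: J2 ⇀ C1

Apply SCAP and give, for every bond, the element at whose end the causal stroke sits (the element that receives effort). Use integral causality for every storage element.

b2 |Sf1  (Sf1 (Sf) sets flow on bond)
b1 |I1  (I1 outputs flow p/I1)
b0 |J1  (only one effort-in slot at J1)
b3 |J2  (only one effort-in slot at J2)

β0 |J1
β1 |I1
β2 |Sf1
β3 |J2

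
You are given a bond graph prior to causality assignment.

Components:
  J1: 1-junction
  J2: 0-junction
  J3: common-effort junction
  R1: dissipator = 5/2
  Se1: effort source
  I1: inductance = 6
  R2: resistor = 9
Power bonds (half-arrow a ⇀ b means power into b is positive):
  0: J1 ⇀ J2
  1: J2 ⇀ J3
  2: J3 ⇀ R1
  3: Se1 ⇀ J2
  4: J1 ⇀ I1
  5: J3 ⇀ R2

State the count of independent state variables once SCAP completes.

1  (I1 all integral)

#3 |J2  (Se1: effort source, stroke at far end)
#0 |J1  (J2: bond 3 brought effort, rest push out)
#1 |J3  (common-e at J2 fixed by 3)
#2 |R1  (0-jn J3 has e-setter on 1)
#5 |R2  (J3 effort already set via bond 1)
#4 |I1  (closing 1-jn rule on J1)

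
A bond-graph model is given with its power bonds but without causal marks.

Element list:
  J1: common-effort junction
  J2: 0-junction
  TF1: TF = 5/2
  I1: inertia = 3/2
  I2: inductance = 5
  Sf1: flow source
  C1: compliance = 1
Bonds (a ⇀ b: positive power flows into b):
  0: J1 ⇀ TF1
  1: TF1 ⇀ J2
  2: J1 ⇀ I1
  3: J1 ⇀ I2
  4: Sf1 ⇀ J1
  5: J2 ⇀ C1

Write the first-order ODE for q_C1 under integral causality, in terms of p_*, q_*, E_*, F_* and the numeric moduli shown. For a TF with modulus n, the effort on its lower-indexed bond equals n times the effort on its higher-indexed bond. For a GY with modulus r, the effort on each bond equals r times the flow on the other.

dq_C1/dt = 5*F_Sf1/2 - 5*p_I1/3 - p_I2/2

β4 stroke at Sf1  (source Sf1 imposes f)
β2 stroke at I1  (I1 integral (f out))
β3 stroke at I2  (I2: I, integral causality)
β0 stroke at J1  (closing 0-jn rule on J1)
β1 stroke at TF1  (TF TF1: opposite of bond 0)
β5 stroke at J2  (closing 0-jn rule on J2)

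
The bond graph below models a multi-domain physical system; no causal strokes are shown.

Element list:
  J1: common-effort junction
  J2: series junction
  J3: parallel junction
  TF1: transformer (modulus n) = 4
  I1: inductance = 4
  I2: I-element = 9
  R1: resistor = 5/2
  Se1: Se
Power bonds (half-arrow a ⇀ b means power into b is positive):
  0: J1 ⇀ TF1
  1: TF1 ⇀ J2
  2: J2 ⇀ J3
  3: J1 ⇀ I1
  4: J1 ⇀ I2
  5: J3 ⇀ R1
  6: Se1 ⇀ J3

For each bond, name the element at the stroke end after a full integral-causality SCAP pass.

b6 |J3  (Se1 fixes effort; stroke away)
b2 |J2  (J3 effort already set via bond 6)
b5 |R1  (common-e at J3 fixed by 6)
b1 |TF1  (closing 1-jn rule on J2)
b0 |J1  (TF1: transformer flips bond 1)
b3 |I1  (0-jn J1 has e-setter on 0)
b4 |I2  (0-jn J1 has e-setter on 0)

bond 0 stroke→J1
bond 1 stroke→TF1
bond 2 stroke→J2
bond 3 stroke→I1
bond 4 stroke→I2
bond 5 stroke→R1
bond 6 stroke→J3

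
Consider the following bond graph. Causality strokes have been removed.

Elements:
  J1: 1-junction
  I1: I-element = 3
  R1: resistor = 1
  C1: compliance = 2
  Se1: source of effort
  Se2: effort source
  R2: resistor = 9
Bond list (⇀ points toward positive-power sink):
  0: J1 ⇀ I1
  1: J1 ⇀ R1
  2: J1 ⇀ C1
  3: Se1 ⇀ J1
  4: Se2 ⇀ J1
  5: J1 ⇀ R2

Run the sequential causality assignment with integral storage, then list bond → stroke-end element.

bond 0 stroke→I1
bond 1 stroke→J1
bond 2 stroke→J1
bond 3 stroke→J1
bond 4 stroke→J1
bond 5 stroke→J1

bond 3 |J1  (Se1: effort source, stroke at far end)
bond 4 |J1  (Se2 fixes effort; stroke away)
bond 0 |I1  (prefer integral on I1)
bond 1 |J1  (J1 flow already set via bond 0)
bond 2 |J1  (J1: bond 0 brought flow, rest push out)
bond 5 |J1  (common-f at J1 fixed by 0)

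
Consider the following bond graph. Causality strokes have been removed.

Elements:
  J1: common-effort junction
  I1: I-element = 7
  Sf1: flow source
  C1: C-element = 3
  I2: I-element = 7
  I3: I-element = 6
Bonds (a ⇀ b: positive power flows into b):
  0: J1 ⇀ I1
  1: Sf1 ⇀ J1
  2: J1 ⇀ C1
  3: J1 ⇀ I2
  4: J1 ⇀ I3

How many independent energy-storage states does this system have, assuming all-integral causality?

4  (C1, I1, I2, I3 all integral)

#1 stroke at Sf1  (Sf1: flow source, stroke at near end)
#0 stroke at I1  (prefer integral on I1)
#2 stroke at J1  (C1 outputs effort q/C1)
#3 stroke at I2  (J1 effort already set via bond 2)
#4 stroke at I3  (0-jn J1 has e-setter on 2)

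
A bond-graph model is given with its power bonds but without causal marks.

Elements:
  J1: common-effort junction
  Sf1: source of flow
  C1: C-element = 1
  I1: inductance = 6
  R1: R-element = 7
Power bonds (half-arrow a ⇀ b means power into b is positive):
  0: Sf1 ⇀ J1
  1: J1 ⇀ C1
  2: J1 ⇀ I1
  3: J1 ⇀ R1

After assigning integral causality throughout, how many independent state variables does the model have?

2  (C1, I1 all integral)

bond 0 stroke at Sf1  (Sf1 (Sf) sets flow on bond)
bond 1 stroke at J1  (C1 integral (e out))
bond 2 stroke at I1  (0-jn J1 has e-setter on 1)
bond 3 stroke at R1  (common-e at J1 fixed by 1)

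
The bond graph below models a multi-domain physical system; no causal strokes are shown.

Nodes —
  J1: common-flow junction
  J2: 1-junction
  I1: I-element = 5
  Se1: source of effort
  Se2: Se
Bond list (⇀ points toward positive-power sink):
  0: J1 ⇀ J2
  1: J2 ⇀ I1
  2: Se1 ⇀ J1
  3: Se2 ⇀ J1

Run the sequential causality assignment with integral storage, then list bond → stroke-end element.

bond 2 stroke at J1  (Se1 (Se) sets effort on bond)
bond 3 stroke at J1  (source Se2 imposes e)
bond 0 stroke at J2  (closing 1-jn rule on J1)
bond 1 stroke at I1  (only one flow-in slot at J2)

b0 →J2
b1 →I1
b2 →J1
b3 →J1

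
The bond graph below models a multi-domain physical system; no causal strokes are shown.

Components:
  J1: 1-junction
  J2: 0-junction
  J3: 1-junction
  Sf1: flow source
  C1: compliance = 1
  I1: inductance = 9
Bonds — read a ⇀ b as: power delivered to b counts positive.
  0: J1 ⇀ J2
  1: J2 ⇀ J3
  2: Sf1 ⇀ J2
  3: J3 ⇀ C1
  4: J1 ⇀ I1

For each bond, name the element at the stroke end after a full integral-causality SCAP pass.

b2 stroke→Sf1  (Sf1 fixes flow; stroke at Sf1)
b3 stroke→J3  (C1 integral (e out))
b1 stroke→J2  (J3 needs exactly one f-in)
b0 stroke→J1  (J2: bond 1 brought effort, rest push out)
b4 stroke→I1  (closing 1-jn rule on J1)

bond 0 stroke at J1
bond 1 stroke at J2
bond 2 stroke at Sf1
bond 3 stroke at J3
bond 4 stroke at I1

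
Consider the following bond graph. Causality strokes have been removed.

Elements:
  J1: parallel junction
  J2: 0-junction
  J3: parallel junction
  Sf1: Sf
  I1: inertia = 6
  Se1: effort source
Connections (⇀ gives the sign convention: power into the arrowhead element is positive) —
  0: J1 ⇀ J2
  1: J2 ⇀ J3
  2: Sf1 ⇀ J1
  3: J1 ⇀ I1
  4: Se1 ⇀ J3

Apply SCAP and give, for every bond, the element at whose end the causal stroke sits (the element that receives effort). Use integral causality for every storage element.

bond 2 stroke→Sf1  (Sf1: flow source, stroke at near end)
bond 4 stroke→J3  (Se1: effort source, stroke at far end)
bond 1 stroke→J2  (J3: bond 4 brought effort, rest push out)
bond 0 stroke→J1  (common-e at J2 fixed by 1)
bond 3 stroke→I1  (0-jn J1 has e-setter on 0)

b0 →J1
b1 →J2
b2 →Sf1
b3 →I1
b4 →J3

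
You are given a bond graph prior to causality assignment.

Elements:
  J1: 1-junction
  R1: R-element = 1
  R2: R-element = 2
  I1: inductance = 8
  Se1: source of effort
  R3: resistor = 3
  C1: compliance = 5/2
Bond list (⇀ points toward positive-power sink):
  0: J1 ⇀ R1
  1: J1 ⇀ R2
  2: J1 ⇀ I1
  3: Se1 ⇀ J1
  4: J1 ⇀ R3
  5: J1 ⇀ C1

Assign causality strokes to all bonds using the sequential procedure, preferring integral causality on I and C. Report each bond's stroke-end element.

b3 |J1  (Se1: effort source, stroke at far end)
b2 |I1  (prefer integral on I1)
b0 |J1  (J1: bond 2 brought flow, rest push out)
b1 |J1  (common-f at J1 fixed by 2)
b4 |J1  (J1 flow already set via bond 2)
b5 |J1  (J1: bond 2 brought flow, rest push out)

b0 →J1
b1 →J1
b2 →I1
b3 →J1
b4 →J1
b5 →J1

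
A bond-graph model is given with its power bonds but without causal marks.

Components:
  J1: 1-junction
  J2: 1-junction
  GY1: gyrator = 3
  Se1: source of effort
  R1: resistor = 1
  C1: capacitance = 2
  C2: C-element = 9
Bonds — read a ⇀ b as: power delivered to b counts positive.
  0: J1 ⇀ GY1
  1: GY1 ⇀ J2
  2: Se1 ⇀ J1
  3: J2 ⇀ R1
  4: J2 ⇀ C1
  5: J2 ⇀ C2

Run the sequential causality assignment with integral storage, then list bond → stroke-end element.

bond 0 |GY1
bond 1 |GY1
bond 2 |J1
bond 3 |J2
bond 4 |J2
bond 5 |J2

β2 stroke at J1  (Se1 (Se) sets effort on bond)
β0 stroke at GY1  (only one flow-in slot at J1)
β1 stroke at GY1  (GY GY1: same side as bond 0)
β3 stroke at J2  (J2 flow already set via bond 1)
β4 stroke at J2  (common-f at J2 fixed by 1)
β5 stroke at J2  (J2: bond 1 brought flow, rest push out)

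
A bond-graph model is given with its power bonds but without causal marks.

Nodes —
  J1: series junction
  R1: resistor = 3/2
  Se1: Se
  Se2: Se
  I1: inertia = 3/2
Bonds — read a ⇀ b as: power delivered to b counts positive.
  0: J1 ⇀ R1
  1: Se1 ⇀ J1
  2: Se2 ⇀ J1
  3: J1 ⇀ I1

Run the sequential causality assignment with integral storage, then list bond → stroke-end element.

β1 |J1  (source Se1 imposes e)
β2 |J1  (Se2: effort source, stroke at far end)
β3 |I1  (prefer integral on I1)
β0 |J1  (1-jn J1 has f-setter on 3)

b0 →J1
b1 →J1
b2 →J1
b3 →I1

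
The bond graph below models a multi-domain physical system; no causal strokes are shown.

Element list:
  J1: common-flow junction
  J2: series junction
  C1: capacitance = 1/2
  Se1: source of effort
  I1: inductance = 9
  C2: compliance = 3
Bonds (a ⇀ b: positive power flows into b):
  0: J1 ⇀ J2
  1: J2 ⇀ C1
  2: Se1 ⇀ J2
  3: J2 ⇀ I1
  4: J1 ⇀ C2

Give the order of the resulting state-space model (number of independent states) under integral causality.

3  (C1, C2, I1 all integral)

β2 →J2  (Se1 (Se) sets effort on bond)
β1 →J2  (prefer integral on C1)
β3 →I1  (I1 integral (f out))
β0 →J2  (J2 flow already set via bond 3)
β4 →J1  (J1 flow already set via bond 0)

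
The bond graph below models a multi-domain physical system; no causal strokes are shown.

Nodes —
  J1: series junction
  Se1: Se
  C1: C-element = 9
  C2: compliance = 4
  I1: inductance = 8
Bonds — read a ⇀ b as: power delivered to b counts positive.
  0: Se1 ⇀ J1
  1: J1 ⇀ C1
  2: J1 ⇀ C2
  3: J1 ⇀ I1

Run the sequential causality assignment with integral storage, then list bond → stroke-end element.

β0 stroke→J1  (source Se1 imposes e)
β1 stroke→J1  (C1: C, integral causality)
β2 stroke→J1  (C2: C, integral causality)
β3 stroke→I1  (only one flow-in slot at J1)

b0 |J1
b1 |J1
b2 |J1
b3 |I1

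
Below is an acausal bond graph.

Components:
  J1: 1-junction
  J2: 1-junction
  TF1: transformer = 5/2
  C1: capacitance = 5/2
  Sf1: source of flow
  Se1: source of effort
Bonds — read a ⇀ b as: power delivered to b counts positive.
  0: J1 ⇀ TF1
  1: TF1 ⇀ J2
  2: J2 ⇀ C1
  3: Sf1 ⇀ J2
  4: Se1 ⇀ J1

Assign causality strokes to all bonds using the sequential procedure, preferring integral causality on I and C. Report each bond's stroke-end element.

#3 stroke at Sf1  (Sf1: flow source, stroke at near end)
#4 stroke at J1  (source Se1 imposes e)
#0 stroke at TF1  (only one flow-in slot at J1)
#1 stroke at J2  (J2 flow already set via bond 3)
#2 stroke at J2  (J2: bond 3 brought flow, rest push out)

#0 |TF1
#1 |J2
#2 |J2
#3 |Sf1
#4 |J1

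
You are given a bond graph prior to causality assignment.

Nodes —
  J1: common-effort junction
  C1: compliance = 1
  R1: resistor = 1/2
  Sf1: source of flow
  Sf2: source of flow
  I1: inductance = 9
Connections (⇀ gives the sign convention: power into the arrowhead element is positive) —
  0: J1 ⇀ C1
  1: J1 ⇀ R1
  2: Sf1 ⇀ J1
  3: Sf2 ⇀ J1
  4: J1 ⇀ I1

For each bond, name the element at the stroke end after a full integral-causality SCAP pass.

b0 stroke at J1
b1 stroke at R1
b2 stroke at Sf1
b3 stroke at Sf2
b4 stroke at I1

b2 stroke at Sf1  (Sf1: flow source, stroke at near end)
b3 stroke at Sf2  (Sf2 fixes flow; stroke at Sf2)
b0 stroke at J1  (C1 integral (e out))
b1 stroke at R1  (0-jn J1 has e-setter on 0)
b4 stroke at I1  (0-jn J1 has e-setter on 0)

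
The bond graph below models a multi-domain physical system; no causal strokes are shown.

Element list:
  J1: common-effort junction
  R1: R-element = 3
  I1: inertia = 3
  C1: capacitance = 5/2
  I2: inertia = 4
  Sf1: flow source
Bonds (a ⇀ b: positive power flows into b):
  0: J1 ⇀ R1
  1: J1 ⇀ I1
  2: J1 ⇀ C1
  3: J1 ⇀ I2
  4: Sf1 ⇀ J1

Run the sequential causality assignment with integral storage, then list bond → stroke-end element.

bond 0 →R1
bond 1 →I1
bond 2 →J1
bond 3 →I2
bond 4 →Sf1

bond 4 |Sf1  (source Sf1 imposes f)
bond 1 |I1  (I1: I, integral causality)
bond 2 |J1  (C1 outputs effort q/C1)
bond 0 |R1  (J1: bond 2 brought effort, rest push out)
bond 3 |I2  (J1 effort already set via bond 2)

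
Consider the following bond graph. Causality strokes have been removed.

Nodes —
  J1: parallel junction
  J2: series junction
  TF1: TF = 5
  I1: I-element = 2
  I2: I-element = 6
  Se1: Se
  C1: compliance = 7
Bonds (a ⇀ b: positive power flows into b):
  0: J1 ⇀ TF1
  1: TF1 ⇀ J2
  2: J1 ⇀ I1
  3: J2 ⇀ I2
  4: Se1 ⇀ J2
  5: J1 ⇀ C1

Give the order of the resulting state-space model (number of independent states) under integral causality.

3  (C1, I1, I2 all integral)

β4 stroke→J2  (Se1: effort source, stroke at far end)
β2 stroke→I1  (I1: I, integral causality)
β3 stroke→I2  (I2 outputs flow p/I2)
β1 stroke→J2  (1-jn J2 has f-setter on 3)
β0 stroke→TF1  (TF1: transformer flips bond 1)
β5 stroke→J1  (J1: last free bond brings effort in)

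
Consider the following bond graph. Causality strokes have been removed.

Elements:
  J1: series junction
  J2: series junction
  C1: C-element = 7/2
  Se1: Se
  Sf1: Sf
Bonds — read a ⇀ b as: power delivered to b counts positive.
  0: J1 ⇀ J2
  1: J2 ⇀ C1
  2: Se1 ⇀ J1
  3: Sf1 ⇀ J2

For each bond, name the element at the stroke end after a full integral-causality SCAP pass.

β2 stroke→J1  (Se1: effort source, stroke at far end)
β3 stroke→Sf1  (source Sf1 imposes f)
β0 stroke→J2  (closing 1-jn rule on J1)
β1 stroke→J2  (1-jn J2 has f-setter on 3)

b0 →J2
b1 →J2
b2 →J1
b3 →Sf1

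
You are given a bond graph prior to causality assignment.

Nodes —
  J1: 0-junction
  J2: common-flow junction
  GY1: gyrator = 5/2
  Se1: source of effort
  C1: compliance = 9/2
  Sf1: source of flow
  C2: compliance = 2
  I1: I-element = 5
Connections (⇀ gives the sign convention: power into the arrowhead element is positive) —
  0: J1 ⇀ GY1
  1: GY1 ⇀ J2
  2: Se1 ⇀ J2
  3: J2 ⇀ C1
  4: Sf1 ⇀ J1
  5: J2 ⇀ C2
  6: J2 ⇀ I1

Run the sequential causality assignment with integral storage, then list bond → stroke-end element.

#0 stroke at J1
#1 stroke at J2
#2 stroke at J2
#3 stroke at J2
#4 stroke at Sf1
#5 stroke at J2
#6 stroke at I1

bond 2 stroke at J2  (Se1 (Se) sets effort on bond)
bond 4 stroke at Sf1  (Sf1 (Sf) sets flow on bond)
bond 0 stroke at J1  (closing 0-jn rule on J1)
bond 1 stroke at J2  (GY1 both-in/both-out from 0)
bond 3 stroke at J2  (C1 outputs effort q/C1)
bond 5 stroke at J2  (C2: C, integral causality)
bond 6 stroke at I1  (closing 1-jn rule on J2)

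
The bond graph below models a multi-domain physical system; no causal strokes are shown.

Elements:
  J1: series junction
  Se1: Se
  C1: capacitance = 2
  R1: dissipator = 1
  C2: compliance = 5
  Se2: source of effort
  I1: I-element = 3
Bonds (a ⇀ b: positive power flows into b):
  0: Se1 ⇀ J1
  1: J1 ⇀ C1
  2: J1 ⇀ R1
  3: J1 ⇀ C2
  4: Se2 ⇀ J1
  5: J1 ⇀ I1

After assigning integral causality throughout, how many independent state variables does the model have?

b0 stroke at J1  (source Se1 imposes e)
b4 stroke at J1  (Se2: effort source, stroke at far end)
b1 stroke at J1  (C1 outputs effort q/C1)
b3 stroke at J1  (C2 integral (e out))
b5 stroke at I1  (I1 outputs flow p/I1)
b2 stroke at J1  (common-f at J1 fixed by 5)

3  (C1, C2, I1 all integral)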